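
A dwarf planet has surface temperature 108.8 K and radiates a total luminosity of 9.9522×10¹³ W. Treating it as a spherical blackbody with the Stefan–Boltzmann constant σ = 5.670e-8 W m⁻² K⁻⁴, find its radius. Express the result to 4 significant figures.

L = 4πR²σT⁴ ⇒ R = √(L/(4πσT⁴)).
σT⁴ = 7.94509 W/m², so R = √(9.9522×10¹³/(4π×7.94509)) = 9.984×10⁵ m.

R ≈ 9.984×10⁵ m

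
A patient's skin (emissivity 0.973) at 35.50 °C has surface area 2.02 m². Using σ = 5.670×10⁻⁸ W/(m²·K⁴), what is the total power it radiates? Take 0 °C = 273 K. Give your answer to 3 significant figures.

T = 35.50 °C + 273 = 308.50 K.
Area A = 2.02 m².
P = εσAT⁴ = 0.973 × 5.670×10⁻⁸ × 2.02 × (308.50)⁴ = 1.01×10³ W.

P ≈ 1.01×10³ W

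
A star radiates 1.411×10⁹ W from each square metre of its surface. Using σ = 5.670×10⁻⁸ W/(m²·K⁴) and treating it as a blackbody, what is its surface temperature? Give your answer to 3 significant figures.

I = σT⁴, so T = (I/σ)^(1/4) = (1.411×10⁹/(5.670×10⁻⁸))^(1/4) = 1.26×10⁴ K.

T ≈ 1.26×10⁴ K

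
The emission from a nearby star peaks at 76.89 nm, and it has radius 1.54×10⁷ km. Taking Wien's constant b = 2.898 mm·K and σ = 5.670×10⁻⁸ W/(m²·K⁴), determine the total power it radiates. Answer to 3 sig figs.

Wien's law: T = b/λ_max = 2.898×10⁻³/7.689×10⁻⁸ = 37690.2 K.
Surface area A = 4πR² = 4π(1.54×10¹⁰ m)² = 2.98024×10²¹ m².
Then P = σAT⁴ = 5.670×10⁻⁸×2.98024×10²¹×(37690.2)⁴ = 3.41×10³² W.

P ≈ 3.41×10³² W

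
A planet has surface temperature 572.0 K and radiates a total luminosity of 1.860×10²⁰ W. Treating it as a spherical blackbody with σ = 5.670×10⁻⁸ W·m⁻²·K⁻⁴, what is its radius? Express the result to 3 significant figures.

R ≈ 4.94×10⁷ m

L = 4πR²σT⁴ ⇒ R = √(L/(4πσT⁴)).
σT⁴ = 6069.70 W/m², so R = √(1.860×10²⁰/(4π×6069.70)) = 4.94×10⁷ m.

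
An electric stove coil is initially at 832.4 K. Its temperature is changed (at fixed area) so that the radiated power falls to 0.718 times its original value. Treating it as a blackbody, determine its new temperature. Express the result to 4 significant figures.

T₂ ≈ 766.2 K

P ∝ T⁴, so T₂/T₁ = (P₂/P₁)^(1/4) = (0.718)^(1/4) = 0.920516.
T₂ = 832.4 × 0.920516 = 766.2 K.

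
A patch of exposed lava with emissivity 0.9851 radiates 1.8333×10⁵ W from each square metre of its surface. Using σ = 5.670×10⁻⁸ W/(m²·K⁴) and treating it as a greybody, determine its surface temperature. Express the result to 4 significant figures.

I = εσT⁴, so T = (I/εσ)^(1/4) = (1.8333×10⁵/(0.9851×5.670×10⁻⁸))^(1/4) = 1346 K.

T ≈ 1346 K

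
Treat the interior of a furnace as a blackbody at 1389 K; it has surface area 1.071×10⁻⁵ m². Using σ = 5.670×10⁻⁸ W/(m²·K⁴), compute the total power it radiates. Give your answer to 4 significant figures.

P ≈ 2.260 W

Area A = 1.071×10⁻⁵ m².
P = σAT⁴ = 5.670×10⁻⁸ × 1.071×10⁻⁵ × (1389)⁴ = 2.260 W.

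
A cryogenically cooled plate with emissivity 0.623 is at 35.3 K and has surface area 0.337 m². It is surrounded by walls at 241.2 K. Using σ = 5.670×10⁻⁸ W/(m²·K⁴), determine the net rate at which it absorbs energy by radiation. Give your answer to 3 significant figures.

Net gain ≈ 40.3 W

Area A = 0.337 m².
Net radiated power P_net = εσA(T⁴ − T₀⁴) = 0.623×5.670×10⁻⁸×0.337×(35.3⁴ − 241.2⁴).
T⁴ − T₀⁴ = 1.55274×10⁶ − 3.38461×10⁹ = -3.38306×10⁹ K⁴, so P_net = -40.3 W — negative, meaning a net gain of 40.3 W.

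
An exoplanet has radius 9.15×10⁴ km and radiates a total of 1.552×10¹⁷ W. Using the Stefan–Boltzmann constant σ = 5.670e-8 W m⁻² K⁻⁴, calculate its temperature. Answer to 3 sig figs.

T ≈ 71.4 K

Surface area A = 4πR² = 4π(9.15×10⁷ m)² = 1.05209×10¹⁷ m².
P = σAT⁴ ⇒ T = (P/(σA))^(1/4) = (1.552×10¹⁷/(5.670×10⁻⁸×1.05209×10¹⁷))^(1/4) = 71.4 K.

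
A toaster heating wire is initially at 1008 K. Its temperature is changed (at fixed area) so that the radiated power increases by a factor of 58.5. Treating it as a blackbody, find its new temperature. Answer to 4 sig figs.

T₂ ≈ 2788 K

P ∝ T⁴, so T₂/T₁ = (P₂/P₁)^(1/4) = (58.5)^(1/4) = 2.76560.
T₂ = 1008 × 2.76560 = 2788 K.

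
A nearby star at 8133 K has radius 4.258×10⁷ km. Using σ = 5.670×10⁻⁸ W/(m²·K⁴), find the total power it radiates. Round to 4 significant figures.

Surface area A = 4πR² = 4π(4.258×10¹⁰ m)² = 2.27835×10²² m².
P = σAT⁴ = 5.670×10⁻⁸ × 2.27835×10²² × (8133)⁴ = 5.652×10³⁰ W.

P ≈ 5.652×10³⁰ W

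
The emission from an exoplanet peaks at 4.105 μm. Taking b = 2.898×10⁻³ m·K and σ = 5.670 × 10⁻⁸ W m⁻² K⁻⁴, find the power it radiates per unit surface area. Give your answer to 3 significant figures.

I ≈ 1.41×10⁴ W/m²

Wien's law: T = b/λ_max = 2.898×10⁻³/4.105×10⁻⁶ = 705.968 K.
Then I = σT⁴ = 5.670×10⁻⁸×(705.968)⁴ = 1.41×10⁴ W/m².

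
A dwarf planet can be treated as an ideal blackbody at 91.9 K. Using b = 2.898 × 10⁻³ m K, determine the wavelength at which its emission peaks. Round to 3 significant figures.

λ_max ≈ 31.5 μm

Wien's displacement law: λ_max = b/T = (2.898×10⁻³ m·K)/(91.9 K) = 3.153×10⁻⁵ m.
That is 31.5 μm, in the infrared range.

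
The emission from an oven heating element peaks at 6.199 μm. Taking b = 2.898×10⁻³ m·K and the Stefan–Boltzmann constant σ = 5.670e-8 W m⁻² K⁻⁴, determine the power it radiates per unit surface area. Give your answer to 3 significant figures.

I ≈ 2.71×10³ W/m²

Wien's law: T = b/λ_max = 2.898×10⁻³/6.199×10⁻⁶ = 467.495 K.
Then I = σT⁴ = 5.670×10⁻⁸×(467.495)⁴ = 2.71×10³ W/m².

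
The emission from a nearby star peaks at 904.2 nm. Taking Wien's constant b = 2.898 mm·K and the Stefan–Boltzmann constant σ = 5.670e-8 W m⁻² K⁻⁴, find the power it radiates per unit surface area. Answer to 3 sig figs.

I ≈ 5.98×10⁶ W/m²

Wien's law: T = b/λ_max = 2.898×10⁻³/9.042×10⁻⁷ = 3205.04 K.
Then I = σT⁴ = 5.670×10⁻⁸×(3205.04)⁴ = 5.98×10⁶ W/m².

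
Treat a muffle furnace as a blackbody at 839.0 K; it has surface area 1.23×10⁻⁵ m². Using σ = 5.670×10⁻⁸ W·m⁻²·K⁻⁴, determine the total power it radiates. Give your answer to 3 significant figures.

Area A = 1.23×10⁻⁵ m².
P = σAT⁴ = 5.670×10⁻⁸ × 1.23×10⁻⁵ × (839.0)⁴ = 0.346 W.

P ≈ 0.346 W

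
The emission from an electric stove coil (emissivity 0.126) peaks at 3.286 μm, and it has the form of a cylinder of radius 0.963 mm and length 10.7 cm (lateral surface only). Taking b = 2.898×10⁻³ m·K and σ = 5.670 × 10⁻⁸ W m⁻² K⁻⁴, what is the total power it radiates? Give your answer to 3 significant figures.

Wien's law: T = b/λ_max = 2.898×10⁻³/3.286×10⁻⁶ = 881.923 K.
Lateral area A = 2πrL = 2π×9.63×10⁻⁴×0.107 = 6.47426×10⁻⁴ m².
Then P = εσAT⁴ = 0.126×5.670×10⁻⁸×6.47426×10⁻⁴×(881.923)⁴ = 2.80 W.

P ≈ 2.80 W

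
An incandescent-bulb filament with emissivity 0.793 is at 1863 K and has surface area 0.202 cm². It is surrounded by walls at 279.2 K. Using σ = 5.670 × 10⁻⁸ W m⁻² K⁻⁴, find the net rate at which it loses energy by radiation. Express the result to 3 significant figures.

Net loss ≈ 10.9 W

Area A = 0.202 cm² = 2.02×10⁻⁵ m².
Net radiated power P_net = εσA(T⁴ − T₀⁴) = 0.793×5.670×10⁻⁸×2.02×10⁻⁵×(1863⁴ − 279.2⁴).
T⁴ − T₀⁴ = 1.20462×10¹³ − 6.07661×10⁹ = 1.20401×10¹³ K⁴, so P_net = 10.9 W.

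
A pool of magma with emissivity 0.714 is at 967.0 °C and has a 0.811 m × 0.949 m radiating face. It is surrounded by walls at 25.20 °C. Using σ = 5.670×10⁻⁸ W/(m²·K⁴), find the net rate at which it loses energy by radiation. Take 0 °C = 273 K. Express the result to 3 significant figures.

T = 967.0 °C + 273 = 1240.0 K.
Surroundings: T = 25.20 °C + 273 = 298.20 K.
Area A = 0.811 × 0.949 = 0.769639 m².
Net radiated power P_net = εσA(T⁴ − T₀⁴) = 0.714×5.670×10⁻⁸×0.769639×(1240.0⁴ − 298.20⁴).
T⁴ − T₀⁴ = 2.36421×10¹² − 7.90734×10⁹ = 2.35630×10¹² K⁴, so P_net = 7.34×10⁴ W.

Net loss ≈ 7.34×10⁴ W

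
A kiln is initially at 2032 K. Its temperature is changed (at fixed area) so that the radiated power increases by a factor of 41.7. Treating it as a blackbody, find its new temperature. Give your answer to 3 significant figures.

P ∝ T⁴, so T₂/T₁ = (P₂/P₁)^(1/4) = (41.7)^(1/4) = 2.54117.
T₂ = 2032 × 2.54117 = 5.16×10³ K.

T₂ ≈ 5.16×10³ K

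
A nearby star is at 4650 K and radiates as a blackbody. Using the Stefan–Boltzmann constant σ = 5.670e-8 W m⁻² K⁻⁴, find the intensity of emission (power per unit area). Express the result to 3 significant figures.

Stefan–Boltzmann: I = σT⁴ = 5.670×10⁻⁸ × (4650)⁴ = 2.65×10⁷ W/m².

I ≈ 2.65×10⁷ W/m²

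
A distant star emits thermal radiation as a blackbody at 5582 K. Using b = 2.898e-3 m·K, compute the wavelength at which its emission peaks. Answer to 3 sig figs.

λ_max ≈ 519 nm

Wien's displacement law: λ_max = b/T = (2.898×10⁻³ m·K)/(5582 K) = 5.192×10⁻⁷ m.
That is 519 nm, in the visible range.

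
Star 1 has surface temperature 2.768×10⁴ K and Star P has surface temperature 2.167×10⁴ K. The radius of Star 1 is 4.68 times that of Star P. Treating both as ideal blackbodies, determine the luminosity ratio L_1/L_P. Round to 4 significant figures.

L ∝ R²T⁴, so L_1/L_P = (R_1/R_P)²(T_1/T_P)⁴ = (4.68)² × (2.768×10⁴/2.167×10⁴)⁴ = 21.9024 × 2.66213 = 58.31.

L_1/L_P ≈ 58.31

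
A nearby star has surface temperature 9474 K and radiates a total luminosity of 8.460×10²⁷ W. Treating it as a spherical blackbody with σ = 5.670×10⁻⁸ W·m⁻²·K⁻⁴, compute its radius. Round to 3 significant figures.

R ≈ 1.21×10⁹ m

L = 4πR²σT⁴ ⇒ R = √(L/(4πσT⁴)).
σT⁴ = 4.56790×10⁸ W/m², so R = √(8.460×10²⁷/(4π×4.56790×10⁸)) = 1.21×10⁹ m.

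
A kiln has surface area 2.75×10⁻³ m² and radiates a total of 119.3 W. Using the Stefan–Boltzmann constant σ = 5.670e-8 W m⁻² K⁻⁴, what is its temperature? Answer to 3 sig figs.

T ≈ 935 K

Area A = 2.75×10⁻³ m².
P = σAT⁴ ⇒ T = (P/(σA))^(1/4) = (119.3/(5.670×10⁻⁸×2.75×10⁻³))^(1/4) = 935 K.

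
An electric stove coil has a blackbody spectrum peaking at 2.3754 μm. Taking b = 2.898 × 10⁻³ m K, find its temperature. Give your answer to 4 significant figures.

Wien's law gives T = b/λ_max = (2.898×10⁻³ m·K)/(2.3754×10⁻⁶ m) = 1220 K.

T ≈ 1220 K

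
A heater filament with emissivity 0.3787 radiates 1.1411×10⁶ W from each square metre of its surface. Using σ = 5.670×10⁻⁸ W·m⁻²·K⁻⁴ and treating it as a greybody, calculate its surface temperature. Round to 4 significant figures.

T ≈ 2700 K

I = εσT⁴, so T = (I/εσ)^(1/4) = (1.1411×10⁶/(0.3787×5.670×10⁻⁸))^(1/4) = 2700 K.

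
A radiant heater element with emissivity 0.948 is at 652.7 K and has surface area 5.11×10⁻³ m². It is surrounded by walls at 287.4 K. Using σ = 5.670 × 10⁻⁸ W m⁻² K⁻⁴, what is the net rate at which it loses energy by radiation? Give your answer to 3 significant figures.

Area A = 5.11×10⁻³ m².
Net radiated power P_net = εσA(T⁴ − T₀⁴) = 0.948×5.670×10⁻⁸×5.11×10⁻³×(652.7⁴ − 287.4⁴).
T⁴ − T₀⁴ = 1.81491×10¹¹ − 6.82256×10⁹ = 1.74668×10¹¹ K⁴, so P_net = 48.0 W.

Net loss ≈ 48.0 W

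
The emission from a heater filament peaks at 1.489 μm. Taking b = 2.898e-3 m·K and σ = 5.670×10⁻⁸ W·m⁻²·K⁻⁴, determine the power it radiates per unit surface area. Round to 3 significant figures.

Wien's law: T = b/λ_max = 2.898×10⁻³/1.489×10⁻⁶ = 1946.27 K.
Then I = σT⁴ = 5.670×10⁻⁸×(1946.27)⁴ = 8.14×10⁵ W/m².

I ≈ 8.14×10⁵ W/m²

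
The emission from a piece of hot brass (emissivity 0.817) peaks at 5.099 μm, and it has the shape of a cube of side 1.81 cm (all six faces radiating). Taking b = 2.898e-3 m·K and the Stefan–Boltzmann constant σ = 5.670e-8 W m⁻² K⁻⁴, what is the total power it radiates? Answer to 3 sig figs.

Wien's law: T = b/λ_max = 2.898×10⁻³/5.099×10⁻⁶ = 568.347 K.
Area A = 6s² = 6×(0.0181 m)² = 1.96566×10⁻³ m².
Then P = εσAT⁴ = 0.817×5.670×10⁻⁸×1.96566×10⁻³×(568.347)⁴ = 9.50 W.

P ≈ 9.50 W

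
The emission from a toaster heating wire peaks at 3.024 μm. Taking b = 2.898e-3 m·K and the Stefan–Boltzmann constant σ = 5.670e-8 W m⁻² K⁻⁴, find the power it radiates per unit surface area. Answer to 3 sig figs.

Wien's law: T = b/λ_max = 2.898×10⁻³/3.024×10⁻⁶ = 958.333 K.
Then I = σT⁴ = 5.670×10⁻⁸×(958.333)⁴ = 4.78×10⁴ W/m².

I ≈ 4.78×10⁴ W/m²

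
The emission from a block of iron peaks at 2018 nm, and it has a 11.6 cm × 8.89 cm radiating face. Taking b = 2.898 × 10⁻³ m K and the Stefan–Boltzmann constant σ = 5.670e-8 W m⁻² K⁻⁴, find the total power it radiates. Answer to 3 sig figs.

P ≈ 2.49×10³ W

Wien's law: T = b/λ_max = 2.898×10⁻³/2.018×10⁻⁶ = 1436.08 K.
Area A = 0.116 × 0.0889 = 0.0103124 m².
Then P = σAT⁴ = 5.670×10⁻⁸×0.0103124×(1436.08)⁴ = 2.49×10³ W.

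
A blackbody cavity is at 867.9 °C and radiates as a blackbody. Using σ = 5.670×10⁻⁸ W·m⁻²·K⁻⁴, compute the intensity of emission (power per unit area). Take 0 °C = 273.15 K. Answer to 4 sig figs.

T = 867.9 °C + 273.15 = 1141.05 K.
Stefan–Boltzmann: I = σT⁴ = 5.670×10⁻⁸ × (1141.05)⁴ = 9.612×10⁴ W/m².

I ≈ 9.612×10⁴ W/m²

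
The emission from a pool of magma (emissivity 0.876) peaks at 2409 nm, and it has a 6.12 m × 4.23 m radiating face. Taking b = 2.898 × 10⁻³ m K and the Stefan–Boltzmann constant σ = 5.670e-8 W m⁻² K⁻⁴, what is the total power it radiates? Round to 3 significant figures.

Wien's law: T = b/λ_max = 2.898×10⁻³/2.409×10⁻⁶ = 1202.99 K.
Area A = 6.12 × 4.23 = 25.8876 m².
Then P = εσAT⁴ = 0.876×5.670×10⁻⁸×25.8876×(1202.99)⁴ = 2.69×10⁶ W.

P ≈ 2.69×10⁶ W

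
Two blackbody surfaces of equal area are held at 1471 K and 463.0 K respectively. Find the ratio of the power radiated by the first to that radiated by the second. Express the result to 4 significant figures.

P₁/P₂ ≈ 101.9

With equal areas, P₁/P₂ = (T₁/T₂)⁴ = (1471/463.0)⁴ = 101.9.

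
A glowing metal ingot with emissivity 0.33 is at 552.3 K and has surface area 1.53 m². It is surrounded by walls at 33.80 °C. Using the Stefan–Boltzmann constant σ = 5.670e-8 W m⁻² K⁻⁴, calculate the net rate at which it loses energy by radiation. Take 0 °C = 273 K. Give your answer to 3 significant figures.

Net loss ≈ 2.41×10³ W

Surroundings: T = 33.80 °C + 273 = 306.80 K.
Area A = 1.53 m².
Net radiated power P_net = εσA(T⁴ − T₀⁴) = 0.33×5.670×10⁻⁸×1.53×(552.3⁴ − 306.80⁴).
T⁴ − T₀⁴ = 9.30465×10¹⁰ − 8.85975×10⁹ = 8.41868×10¹⁰ K⁴, so P_net = 2.41×10³ W.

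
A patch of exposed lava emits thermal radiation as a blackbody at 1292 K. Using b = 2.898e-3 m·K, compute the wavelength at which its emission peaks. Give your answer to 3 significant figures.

λ_max ≈ 2.24 μm

Wien's displacement law: λ_max = b/T = (2.898×10⁻³ m·K)/(1292 K) = 2.243×10⁻⁶ m.
That is 2.24 μm, in the infrared range.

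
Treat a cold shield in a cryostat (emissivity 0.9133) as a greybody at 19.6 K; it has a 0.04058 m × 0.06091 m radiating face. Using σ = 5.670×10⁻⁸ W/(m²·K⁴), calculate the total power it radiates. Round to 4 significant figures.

P ≈ 1.889×10⁻⁵ W

Area A = 0.04058 × 0.06091 = 2.47173×10⁻³ m².
P = εσAT⁴ = 0.9133 × 5.670×10⁻⁸ × 2.47173×10⁻³ × (19.6)⁴ = 1.889×10⁻⁵ W.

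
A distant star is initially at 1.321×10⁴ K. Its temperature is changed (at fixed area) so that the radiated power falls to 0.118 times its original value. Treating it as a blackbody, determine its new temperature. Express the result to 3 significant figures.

P ∝ T⁴, so T₂/T₁ = (P₂/P₁)^(1/4) = (0.118)^(1/4) = 0.586098.
T₂ = 1.321×10⁴ × 0.586098 = 7.74×10³ K.

T₂ ≈ 7.74×10³ K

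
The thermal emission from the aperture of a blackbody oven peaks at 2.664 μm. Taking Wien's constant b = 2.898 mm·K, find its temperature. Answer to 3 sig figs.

Wien's law gives T = b/λ_max = (2.898×10⁻³ m·K)/(2.664×10⁻⁶ m) = 1.09×10³ K.

T ≈ 1.09×10³ K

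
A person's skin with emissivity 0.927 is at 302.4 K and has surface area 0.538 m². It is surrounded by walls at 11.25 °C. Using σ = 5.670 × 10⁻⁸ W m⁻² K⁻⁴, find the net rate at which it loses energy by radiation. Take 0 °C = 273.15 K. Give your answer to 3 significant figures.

Surroundings: T = 11.25 °C + 273.15 = 284.40 K.
Area A = 0.538 m².
Net radiated power P_net = εσA(T⁴ − T₀⁴) = 0.927×5.670×10⁻⁸×0.538×(302.4⁴ − 284.40⁴).
T⁴ − T₀⁴ = 8.36233×10⁹ − 6.54212×10⁹ = 1.82021×10⁹ K⁴, so P_net = 51.5 W.

Net loss ≈ 51.5 W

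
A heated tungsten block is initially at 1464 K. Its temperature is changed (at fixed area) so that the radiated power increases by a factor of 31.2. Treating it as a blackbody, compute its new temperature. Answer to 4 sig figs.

T₂ ≈ 3460 K

P ∝ T⁴, so T₂/T₁ = (P₂/P₁)^(1/4) = (31.2)^(1/4) = 2.36341.
T₂ = 1464 × 2.36341 = 3460 K.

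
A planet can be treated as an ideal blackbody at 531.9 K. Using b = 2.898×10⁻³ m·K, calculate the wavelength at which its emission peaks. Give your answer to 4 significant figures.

Wien's displacement law: λ_max = b/T = (2.898×10⁻³ m·K)/(531.9 K) = 5.4484×10⁻⁶ m.
That is 5.448 μm, in the infrared range.

λ_max ≈ 5.448 μm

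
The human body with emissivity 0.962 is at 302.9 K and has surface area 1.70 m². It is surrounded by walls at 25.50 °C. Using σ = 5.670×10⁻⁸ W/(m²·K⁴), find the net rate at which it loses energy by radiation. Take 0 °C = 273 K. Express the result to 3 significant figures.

Net loss ≈ 44.4 W

Surroundings: T = 25.50 °C + 273 = 298.50 K.
Area A = 1.70 m².
Net radiated power P_net = εσA(T⁴ − T₀⁴) = 0.962×5.670×10⁻⁸×1.70×(302.9⁴ − 298.50⁴).
T⁴ − T₀⁴ = 8.41777×10⁹ − 7.93921×10⁹ = 4.78560×10⁸ K⁴, so P_net = 44.4 W.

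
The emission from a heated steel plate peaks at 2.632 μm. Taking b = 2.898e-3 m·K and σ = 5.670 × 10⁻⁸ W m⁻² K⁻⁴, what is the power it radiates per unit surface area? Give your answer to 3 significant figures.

I ≈ 8.33×10⁴ W/m²

Wien's law: T = b/λ_max = 2.898×10⁻³/2.632×10⁻⁶ = 1101.06 K.
Then I = σT⁴ = 5.670×10⁻⁸×(1101.06)⁴ = 8.33×10⁴ W/m².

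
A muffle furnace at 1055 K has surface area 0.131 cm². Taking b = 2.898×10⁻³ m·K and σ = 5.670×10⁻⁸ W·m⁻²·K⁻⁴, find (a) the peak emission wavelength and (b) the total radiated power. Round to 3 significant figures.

(a) λ_max = b/T = 2.898×10⁻³/1055 = 2.747×10⁻⁶ m = 2.75 μm.
Area A = 0.131 cm² = 1.31×10⁻⁵ m².
(b) P = σAT⁴ = 5.670×10⁻⁸×1.31×10⁻⁵×(1055)⁴ = 0.920 W.

λ_max ≈ 2.75 μm; P ≈ 0.920 W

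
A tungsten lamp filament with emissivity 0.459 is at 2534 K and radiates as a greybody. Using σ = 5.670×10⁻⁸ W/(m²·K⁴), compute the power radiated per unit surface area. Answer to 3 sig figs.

Stefan–Boltzmann: I = εσT⁴ = 0.459 × 5.670×10⁻⁸ × (2534)⁴ = 1.07×10⁶ W/m².

I ≈ 1.07×10⁶ W/m²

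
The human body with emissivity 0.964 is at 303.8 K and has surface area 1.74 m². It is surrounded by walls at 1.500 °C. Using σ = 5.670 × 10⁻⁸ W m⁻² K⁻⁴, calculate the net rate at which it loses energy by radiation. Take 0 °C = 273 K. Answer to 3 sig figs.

Surroundings: T = 1.500 °C + 273 = 274.500 K.
Area A = 1.74 m².
Net radiated power P_net = εσA(T⁴ − T₀⁴) = 0.964×5.670×10⁻⁸×1.74×(303.8⁴ − 274.500⁴).
T⁴ − T₀⁴ = 8.51826×10⁹ − 5.67766×10⁹ = 2.84060×10⁹ K⁴, so P_net = 270 W.

Net loss ≈ 270 W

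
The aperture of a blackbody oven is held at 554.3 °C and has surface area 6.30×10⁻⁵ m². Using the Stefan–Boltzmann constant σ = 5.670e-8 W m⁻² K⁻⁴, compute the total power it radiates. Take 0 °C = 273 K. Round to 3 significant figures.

T = 554.3 °C + 273 = 827.3 K.
Area A = 6.30×10⁻⁵ m².
P = σAT⁴ = 5.670×10⁻⁸ × 6.30×10⁻⁵ × (827.3)⁴ = 1.67 W.

P ≈ 1.67 W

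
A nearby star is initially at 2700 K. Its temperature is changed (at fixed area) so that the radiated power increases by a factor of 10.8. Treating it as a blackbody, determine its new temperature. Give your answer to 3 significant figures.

T₂ ≈ 4.89×10³ K

P ∝ T⁴, so T₂/T₁ = (P₂/P₁)^(1/4) = (10.8)^(1/4) = 1.81283.
T₂ = 2700 × 1.81283 = 4.89×10³ K.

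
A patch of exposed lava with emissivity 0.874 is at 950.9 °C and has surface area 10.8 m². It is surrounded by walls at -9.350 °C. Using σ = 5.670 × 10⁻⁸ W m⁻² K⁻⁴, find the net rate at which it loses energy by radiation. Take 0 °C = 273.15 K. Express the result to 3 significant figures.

Net loss ≈ 1.20×10⁶ W

T = 950.9 °C + 273.15 = 1224.05 K.
Surroundings: T = -9.350 °C + 273.15 = 263.800 K.
Area A = 10.8 m².
Net radiated power P_net = εσA(T⁴ − T₀⁴) = 0.874×5.670×10⁻⁸×10.8×(1224.05⁴ − 263.800⁴).
T⁴ − T₀⁴ = 2.24490×10¹² − 4.84283×10⁹ = 2.24006×10¹² K⁴, so P_net = 1.20×10⁶ W.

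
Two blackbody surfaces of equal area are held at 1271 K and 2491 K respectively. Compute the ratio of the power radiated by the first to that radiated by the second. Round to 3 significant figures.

With equal areas, P₁/P₂ = (T₁/T₂)⁴ = (1271/2491)⁴ = 0.0678.

P₁/P₂ ≈ 0.0678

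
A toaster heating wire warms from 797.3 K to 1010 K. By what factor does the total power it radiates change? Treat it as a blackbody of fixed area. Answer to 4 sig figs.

P ∝ T⁴, so P₂/P₁ = (T₂/T₁)⁴ = (1010/797.3)⁴ = (1.26678)⁴ = 2.575.

P₂/P₁ ≈ 2.575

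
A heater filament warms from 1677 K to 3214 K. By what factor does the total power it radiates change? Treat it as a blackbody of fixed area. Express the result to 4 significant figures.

P₂/P₁ ≈ 13.49

P ∝ T⁴, so P₂/P₁ = (T₂/T₁)⁴ = (3214/1677)⁴ = (1.91652)⁴ = 13.49.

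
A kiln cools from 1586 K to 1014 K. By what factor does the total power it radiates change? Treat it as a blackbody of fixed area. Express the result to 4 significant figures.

P₂/P₁ ≈ 0.1671

P ∝ T⁴, so P₂/P₁ = (T₂/T₁)⁴ = (1014/1586)⁴ = (0.639344)⁴ = 0.1671.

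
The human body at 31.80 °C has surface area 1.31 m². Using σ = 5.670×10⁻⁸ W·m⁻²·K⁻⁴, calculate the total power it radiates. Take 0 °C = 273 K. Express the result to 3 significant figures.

P ≈ 641 W

T = 31.80 °C + 273 = 304.80 K.
Area A = 1.31 m².
P = σAT⁴ = 5.670×10⁻⁸ × 1.31 × (304.80)⁴ = 641 W.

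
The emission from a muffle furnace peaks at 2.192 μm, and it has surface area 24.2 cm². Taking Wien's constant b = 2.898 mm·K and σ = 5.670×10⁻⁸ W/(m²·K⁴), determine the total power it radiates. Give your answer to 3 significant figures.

P ≈ 419 W

Wien's law: T = b/λ_max = 2.898×10⁻³/2.192×10⁻⁶ = 1322.08 K.
Area A = 24.2 cm² = 2.42×10⁻³ m².
Then P = σAT⁴ = 5.670×10⁻⁸×2.42×10⁻³×(1322.08)⁴ = 419 W.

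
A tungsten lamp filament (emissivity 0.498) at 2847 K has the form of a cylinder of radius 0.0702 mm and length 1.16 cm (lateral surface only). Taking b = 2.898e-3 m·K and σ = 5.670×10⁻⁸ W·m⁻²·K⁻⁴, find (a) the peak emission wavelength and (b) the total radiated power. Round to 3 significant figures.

(a) λ_max = b/T = 2.898×10⁻³/2847 = 1.018×10⁻⁶ m = 1.02 μm.
Lateral area A = 2πrL = 2π×7.02×10⁻⁵×0.0116 = 5.11652×10⁻⁶ m².
(b) P = εσAT⁴ = 0.498×5.670×10⁻⁸×5.11652×10⁻⁶×(2847)⁴ = 9.49 W.

λ_max ≈ 1.02 μm; P ≈ 9.49 W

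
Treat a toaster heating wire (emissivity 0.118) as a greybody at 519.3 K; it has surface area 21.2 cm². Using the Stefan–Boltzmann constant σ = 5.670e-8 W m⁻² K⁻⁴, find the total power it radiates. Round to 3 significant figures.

Area A = 21.2 cm² = 2.12×10⁻³ m².
P = εσAT⁴ = 0.118 × 5.670×10⁻⁸ × 2.12×10⁻³ × (519.3)⁴ = 1.03 W.

P ≈ 1.03 W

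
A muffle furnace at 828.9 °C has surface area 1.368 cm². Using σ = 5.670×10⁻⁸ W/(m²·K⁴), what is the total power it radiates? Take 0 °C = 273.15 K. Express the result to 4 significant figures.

P ≈ 11.44 W

T = 828.9 °C + 273.15 = 1102.05 K.
Area A = 1.368 cm² = 1.368×10⁻⁴ m².
P = σAT⁴ = 5.670×10⁻⁸ × 1.368×10⁻⁴ × (1102.05)⁴ = 11.44 W.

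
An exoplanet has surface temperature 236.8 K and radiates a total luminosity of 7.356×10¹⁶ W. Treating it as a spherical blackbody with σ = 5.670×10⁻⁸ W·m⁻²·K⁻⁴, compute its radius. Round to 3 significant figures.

R ≈ 5.73×10⁶ m

L = 4πR²σT⁴ ⇒ R = √(L/(4πσT⁴)).
σT⁴ = 178.283 W/m², so R = √(7.356×10¹⁶/(4π×178.283)) = 5.73×10⁶ m.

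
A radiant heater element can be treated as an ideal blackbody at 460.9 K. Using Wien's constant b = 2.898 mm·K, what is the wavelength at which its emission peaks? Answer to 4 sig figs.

Wien's displacement law: λ_max = b/T = (2.898×10⁻³ m·K)/(460.9 K) = 6.2877×10⁻⁶ m.
That is 6.288 μm, in the infrared range.

λ_max ≈ 6.288 μm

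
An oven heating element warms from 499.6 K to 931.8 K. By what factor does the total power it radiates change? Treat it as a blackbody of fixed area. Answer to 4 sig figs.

P₂/P₁ ≈ 12.10

P ∝ T⁴, so P₂/P₁ = (T₂/T₁)⁴ = (931.8/499.6)⁴ = (1.86509)⁴ = 12.10.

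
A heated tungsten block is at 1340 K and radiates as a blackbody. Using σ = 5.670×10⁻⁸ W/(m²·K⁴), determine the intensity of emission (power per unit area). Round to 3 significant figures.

I ≈ 1.83×10⁵ W/m²

Stefan–Boltzmann: I = σT⁴ = 5.670×10⁻⁸ × (1340)⁴ = 1.83×10⁵ W/m².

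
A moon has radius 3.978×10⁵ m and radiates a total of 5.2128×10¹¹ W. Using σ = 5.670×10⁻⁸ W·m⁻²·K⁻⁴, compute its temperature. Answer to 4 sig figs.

Surface area A = 4πR² = 4π(3.978×10⁵ m)² = 1.98856×10¹² m².
P = σAT⁴ ⇒ T = (P/(σA))^(1/4) = (5.2128×10¹¹/(5.670×10⁻⁸×1.98856×10¹²))^(1/4) = 46.37 K.

T ≈ 46.37 K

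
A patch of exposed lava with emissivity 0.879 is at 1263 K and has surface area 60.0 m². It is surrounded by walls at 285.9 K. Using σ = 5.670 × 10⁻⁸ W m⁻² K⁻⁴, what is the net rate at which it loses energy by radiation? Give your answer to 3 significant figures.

Area A = 60.0 m².
Net radiated power P_net = εσA(T⁴ − T₀⁴) = 0.879×5.670×10⁻⁸×60.0×(1263⁴ − 285.9⁴).
T⁴ − T₀⁴ = 2.54456×10¹² − 6.68123×10⁹ = 2.53788×10¹² K⁴, so P_net = 7.59×10⁶ W.

Net loss ≈ 7.59×10⁶ W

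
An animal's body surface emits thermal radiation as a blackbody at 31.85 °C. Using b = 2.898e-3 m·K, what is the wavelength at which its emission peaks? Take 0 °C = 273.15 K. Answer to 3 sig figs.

λ_max ≈ 9.50 μm

T = 31.85 °C + 273.15 = 305.00 K.
Wien's displacement law: λ_max = b/T = (2.898×10⁻³ m·K)/(305.00 K) = 9.502×10⁻⁶ m.
That is 9.50 μm, in the infrared range.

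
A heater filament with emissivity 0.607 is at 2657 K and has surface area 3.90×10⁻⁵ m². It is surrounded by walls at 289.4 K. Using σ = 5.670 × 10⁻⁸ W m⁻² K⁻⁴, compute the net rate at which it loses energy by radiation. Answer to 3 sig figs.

Area A = 3.90×10⁻⁵ m².
Net radiated power P_net = εσA(T⁴ − T₀⁴) = 0.607×5.670×10⁻⁸×3.90×10⁻⁵×(2657⁴ − 289.4⁴).
T⁴ − T₀⁴ = 4.98386×10¹³ − 7.01446×10⁹ = 4.98316×10¹³ K⁴, so P_net = 66.9 W.

Net loss ≈ 66.9 W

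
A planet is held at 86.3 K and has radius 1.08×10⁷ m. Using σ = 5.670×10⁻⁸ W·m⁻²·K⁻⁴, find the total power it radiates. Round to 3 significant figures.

P ≈ 4.61×10¹⁵ W

Surface area A = 4πR² = 4π(1.08×10⁷ m)² = 1.46574×10¹⁵ m².
P = σAT⁴ = 5.670×10⁻⁸ × 1.46574×10¹⁵ × (86.3)⁴ = 4.61×10¹⁵ W.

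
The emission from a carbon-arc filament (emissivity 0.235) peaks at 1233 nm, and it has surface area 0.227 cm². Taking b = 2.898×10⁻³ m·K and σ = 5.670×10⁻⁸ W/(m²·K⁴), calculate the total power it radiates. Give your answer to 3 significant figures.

P ≈ 9.23 W

Wien's law: T = b/λ_max = 2.898×10⁻³/1.233×10⁻⁶ = 2350.36 K.
Area A = 0.227 cm² = 2.27×10⁻⁵ m².
Then P = εσAT⁴ = 0.235×5.670×10⁻⁸×2.27×10⁻⁵×(2350.36)⁴ = 9.23 W.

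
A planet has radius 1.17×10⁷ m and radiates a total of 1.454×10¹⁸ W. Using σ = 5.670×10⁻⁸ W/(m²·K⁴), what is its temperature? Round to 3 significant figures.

T ≈ 349 K

Surface area A = 4πR² = 4π(1.17×10⁷ m)² = 1.72021×10¹⁵ m².
P = σAT⁴ ⇒ T = (P/(σA))^(1/4) = (1.454×10¹⁸/(5.670×10⁻⁸×1.72021×10¹⁵))^(1/4) = 349 K.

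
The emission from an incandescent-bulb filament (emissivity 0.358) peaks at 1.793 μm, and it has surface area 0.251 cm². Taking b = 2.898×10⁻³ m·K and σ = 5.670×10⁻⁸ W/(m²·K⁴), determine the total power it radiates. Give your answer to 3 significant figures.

Wien's law: T = b/λ_max = 2.898×10⁻³/1.793×10⁻⁶ = 1616.29 K.
Area A = 0.251 cm² = 2.51×10⁻⁵ m².
Then P = εσAT⁴ = 0.358×5.670×10⁻⁸×2.51×10⁻⁵×(1616.29)⁴ = 3.48 W.

P ≈ 3.48 W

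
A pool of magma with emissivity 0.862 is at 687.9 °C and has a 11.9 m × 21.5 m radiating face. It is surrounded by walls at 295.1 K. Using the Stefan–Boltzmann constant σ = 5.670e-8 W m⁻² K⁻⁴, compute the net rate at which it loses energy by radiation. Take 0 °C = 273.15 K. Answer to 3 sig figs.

Net loss ≈ 1.06×10⁷ W

T = 687.9 °C + 273.15 = 961.05 K.
Area A = 11.9 × 21.5 = 255.85 m².
Net radiated power P_net = εσA(T⁴ − T₀⁴) = 0.862×5.670×10⁻⁸×255.85×(961.05⁴ − 295.1⁴).
T⁴ − T₀⁴ = 8.53069×10¹¹ − 7.58362×10⁹ = 8.45485×10¹¹ K⁴, so P_net = 1.06×10⁷ W.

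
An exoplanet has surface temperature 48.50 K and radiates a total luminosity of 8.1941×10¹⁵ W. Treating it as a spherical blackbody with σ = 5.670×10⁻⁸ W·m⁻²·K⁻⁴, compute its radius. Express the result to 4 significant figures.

L = 4πR²σT⁴ ⇒ R = √(L/(4πσT⁴)).
σT⁴ = 0.313726 W/m², so R = √(8.1941×10¹⁵/(4π×0.313726)) = 4.559×10⁷ m.

R ≈ 4.559×10⁷ m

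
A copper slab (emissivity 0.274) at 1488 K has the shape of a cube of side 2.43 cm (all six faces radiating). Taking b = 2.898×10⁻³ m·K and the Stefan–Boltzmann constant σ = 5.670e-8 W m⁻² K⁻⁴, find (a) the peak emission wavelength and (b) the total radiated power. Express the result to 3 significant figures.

λ_max ≈ 1.95×10³ nm; P ≈ 270 W

(a) λ_max = b/T = 2.898×10⁻³/1488 = 1.948×10⁻⁶ m = 1.95×10³ nm.
Area A = 6s² = 6×(0.0243 m)² = 3.54294×10⁻³ m².
(b) P = εσAT⁴ = 0.274×5.670×10⁻⁸×3.54294×10⁻³×(1488)⁴ = 270 W.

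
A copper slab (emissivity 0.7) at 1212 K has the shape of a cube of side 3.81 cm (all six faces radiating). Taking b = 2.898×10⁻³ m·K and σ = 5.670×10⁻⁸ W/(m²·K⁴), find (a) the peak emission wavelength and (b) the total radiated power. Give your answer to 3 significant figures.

λ_max ≈ 2.39 μm; P ≈ 746 W

(a) λ_max = b/T = 2.898×10⁻³/1212 = 2.391×10⁻⁶ m = 2.39 μm.
Area A = 6s² = 6×(0.0381 m)² = 8.70966×10⁻³ m².
(b) P = εσAT⁴ = 0.7×5.670×10⁻⁸×8.70966×10⁻³×(1212)⁴ = 746 W.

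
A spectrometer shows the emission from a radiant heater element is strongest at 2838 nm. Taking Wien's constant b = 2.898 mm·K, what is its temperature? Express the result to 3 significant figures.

T ≈ 1.02×10³ K

Wien's law gives T = b/λ_max = (2.898×10⁻³ m·K)/(2.838×10⁻⁶ m) = 1.02×10³ K.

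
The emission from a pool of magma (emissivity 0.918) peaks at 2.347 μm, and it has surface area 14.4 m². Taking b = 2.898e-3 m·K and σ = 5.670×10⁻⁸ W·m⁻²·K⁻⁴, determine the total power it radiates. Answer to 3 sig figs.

Wien's law: T = b/λ_max = 2.898×10⁻³/2.347×10⁻⁶ = 1234.77 K.
Area A = 14.4 m².
Then P = εσAT⁴ = 0.918×5.670×10⁻⁸×14.4×(1234.77)⁴ = 1.74×10⁶ W.

P ≈ 1.74×10⁶ W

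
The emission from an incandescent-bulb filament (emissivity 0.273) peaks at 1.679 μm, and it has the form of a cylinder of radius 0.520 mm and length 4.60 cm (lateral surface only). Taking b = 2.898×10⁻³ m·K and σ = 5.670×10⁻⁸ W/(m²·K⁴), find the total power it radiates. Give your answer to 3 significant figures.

P ≈ 20.6 W

Wien's law: T = b/λ_max = 2.898×10⁻³/1.679×10⁻⁶ = 1726.03 K.
Lateral area A = 2πrL = 2π×5.20×10⁻⁴×0.0460 = 1.50294×10⁻⁴ m².
Then P = εσAT⁴ = 0.273×5.670×10⁻⁸×1.50294×10⁻⁴×(1726.03)⁴ = 20.6 W.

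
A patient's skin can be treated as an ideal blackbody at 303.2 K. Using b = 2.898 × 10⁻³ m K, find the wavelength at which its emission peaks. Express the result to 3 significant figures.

Wien's displacement law: λ_max = b/T = (2.898×10⁻³ m·K)/(303.2 K) = 9.558×10⁻⁶ m.
That is 9.56 μm, in the infrared range.

λ_max ≈ 9.56 μm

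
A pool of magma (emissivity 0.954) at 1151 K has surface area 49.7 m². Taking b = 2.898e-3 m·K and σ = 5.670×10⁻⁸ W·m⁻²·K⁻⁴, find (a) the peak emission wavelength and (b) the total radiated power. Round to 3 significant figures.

(a) λ_max = b/T = 2.898×10⁻³/1151 = 2.518×10⁻⁶ m = 2.52×10³ nm.
Area A = 49.7 m².
(b) P = εσAT⁴ = 0.954×5.670×10⁻⁸×49.7×(1151)⁴ = 4.72×10⁶ W.

λ_max ≈ 2.52×10³ nm; P ≈ 4.72×10⁶ W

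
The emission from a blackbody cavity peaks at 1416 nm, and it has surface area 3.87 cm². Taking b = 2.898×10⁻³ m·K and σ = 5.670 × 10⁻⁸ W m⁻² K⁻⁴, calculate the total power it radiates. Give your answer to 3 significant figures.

P ≈ 385 W

Wien's law: T = b/λ_max = 2.898×10⁻³/1.416×10⁻⁶ = 2046.61 K.
Area A = 3.87 cm² = 3.87×10⁻⁴ m².
Then P = σAT⁴ = 5.670×10⁻⁸×3.87×10⁻⁴×(2046.61)⁴ = 385 W.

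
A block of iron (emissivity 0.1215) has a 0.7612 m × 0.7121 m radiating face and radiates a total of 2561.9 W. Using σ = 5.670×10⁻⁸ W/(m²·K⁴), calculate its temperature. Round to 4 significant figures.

Area A = 0.7612 × 0.7121 = 0.542051 m².
P = εσAT⁴ ⇒ T = (P/(εσA))^(1/4) = (2561.9/(0.1215×5.670×10⁻⁸×0.542051))^(1/4) = 910.1 K.

T ≈ 910.1 K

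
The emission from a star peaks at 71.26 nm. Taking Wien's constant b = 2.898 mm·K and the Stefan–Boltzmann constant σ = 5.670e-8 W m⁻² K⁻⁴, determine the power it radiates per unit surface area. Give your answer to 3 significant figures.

I ≈ 1.55×10¹¹ W/m²

Wien's law: T = b/λ_max = 2.898×10⁻³/7.126×10⁻⁸ = 40668.0 K.
Then I = σT⁴ = 5.670×10⁻⁸×(40668.0)⁴ = 1.55×10¹¹ W/m².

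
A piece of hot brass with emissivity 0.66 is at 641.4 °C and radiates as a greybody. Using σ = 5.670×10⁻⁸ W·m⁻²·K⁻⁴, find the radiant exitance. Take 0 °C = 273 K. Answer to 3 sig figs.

T = 641.4 °C + 273 = 914.4 K.
Stefan–Boltzmann: I = εσT⁴ = 0.66 × 5.670×10⁻⁸ × (914.4)⁴ = 2.62×10⁴ W/m².

I ≈ 2.62×10⁴ W/m²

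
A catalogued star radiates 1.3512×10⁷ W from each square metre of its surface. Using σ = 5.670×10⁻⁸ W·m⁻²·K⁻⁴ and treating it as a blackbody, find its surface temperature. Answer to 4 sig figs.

I = σT⁴, so T = (I/σ)^(1/4) = (1.3512×10⁷/(5.670×10⁻⁸))^(1/4) = 3929 K.

T ≈ 3929 K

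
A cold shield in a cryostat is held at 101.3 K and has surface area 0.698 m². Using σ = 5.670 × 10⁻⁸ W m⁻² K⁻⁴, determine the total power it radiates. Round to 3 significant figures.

Area A = 0.698 m².
P = σAT⁴ = 5.670×10⁻⁸ × 0.698 × (101.3)⁴ = 4.17 W.

P ≈ 4.17 W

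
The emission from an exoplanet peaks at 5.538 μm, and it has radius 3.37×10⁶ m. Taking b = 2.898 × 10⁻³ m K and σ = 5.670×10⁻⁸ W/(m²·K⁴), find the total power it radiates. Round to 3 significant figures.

Wien's law: T = b/λ_max = 2.898×10⁻³/5.538×10⁻⁶ = 523.294 K.
Surface area A = 4πR² = 4π(3.37×10⁶ m)² = 1.42715×10¹⁴ m².
Then P = σAT⁴ = 5.670×10⁻⁸×1.42715×10¹⁴×(523.294)⁴ = 6.07×10¹⁷ W.

P ≈ 6.07×10¹⁷ W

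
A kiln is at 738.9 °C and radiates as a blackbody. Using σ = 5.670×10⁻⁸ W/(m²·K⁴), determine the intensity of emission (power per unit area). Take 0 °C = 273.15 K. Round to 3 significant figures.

T = 738.9 °C + 273.15 = 1012.05 K.
Stefan–Boltzmann: I = σT⁴ = 5.670×10⁻⁸ × (1012.05)⁴ = 5.95×10⁴ W/m².

I ≈ 5.95×10⁴ W/m²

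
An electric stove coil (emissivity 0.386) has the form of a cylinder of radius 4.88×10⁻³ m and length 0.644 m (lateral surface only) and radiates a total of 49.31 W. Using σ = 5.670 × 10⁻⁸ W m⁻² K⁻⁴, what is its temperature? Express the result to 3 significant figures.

Lateral area A = 2πrL = 2π×4.88×10⁻³×0.644 = 0.0197463 m².
P = εσAT⁴ ⇒ T = (P/(εσA))^(1/4) = (49.31/(0.386×5.670×10⁻⁸×0.0197463))^(1/4) = 581 K.

T ≈ 581 K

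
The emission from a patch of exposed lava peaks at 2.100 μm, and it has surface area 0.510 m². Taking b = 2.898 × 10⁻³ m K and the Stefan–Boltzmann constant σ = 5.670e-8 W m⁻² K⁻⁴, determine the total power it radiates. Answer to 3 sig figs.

P ≈ 1.05×10⁵ W

Wien's law: T = b/λ_max = 2.898×10⁻³/2.100×10⁻⁶ = 1380.00 K.
Area A = 0.510 m².
Then P = σAT⁴ = 5.670×10⁻⁸×0.510×(1380.00)⁴ = 1.05×10⁵ W.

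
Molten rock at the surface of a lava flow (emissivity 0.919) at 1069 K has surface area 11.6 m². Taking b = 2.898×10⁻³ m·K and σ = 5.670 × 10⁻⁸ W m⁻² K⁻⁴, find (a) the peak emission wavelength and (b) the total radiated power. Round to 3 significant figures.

λ_max ≈ 2.71×10³ nm; P ≈ 7.89×10⁵ W

(a) λ_max = b/T = 2.898×10⁻³/1069 = 2.711×10⁻⁶ m = 2.71×10³ nm.
Area A = 11.6 m².
(b) P = εσAT⁴ = 0.919×5.670×10⁻⁸×11.6×(1069)⁴ = 7.89×10⁵ W.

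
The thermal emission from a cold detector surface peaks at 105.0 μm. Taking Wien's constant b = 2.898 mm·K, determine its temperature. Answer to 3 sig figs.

T ≈ 27.6 K

Wien's law gives T = b/λ_max = (2.898×10⁻³ m·K)/(1.050×10⁻⁴ m) = 27.6 K.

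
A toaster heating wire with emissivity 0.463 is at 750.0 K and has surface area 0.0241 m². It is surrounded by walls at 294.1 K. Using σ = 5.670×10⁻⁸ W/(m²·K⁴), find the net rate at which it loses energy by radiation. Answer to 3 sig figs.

Area A = 0.0241 m².
Net radiated power P_net = εσA(T⁴ − T₀⁴) = 0.463×5.670×10⁻⁸×0.0241×(750.0⁴ − 294.1⁴).
T⁴ − T₀⁴ = 3.16406×10¹¹ − 7.48135×10⁹ = 3.08925×10¹¹ K⁴, so P_net = 195 W.

Net loss ≈ 195 W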